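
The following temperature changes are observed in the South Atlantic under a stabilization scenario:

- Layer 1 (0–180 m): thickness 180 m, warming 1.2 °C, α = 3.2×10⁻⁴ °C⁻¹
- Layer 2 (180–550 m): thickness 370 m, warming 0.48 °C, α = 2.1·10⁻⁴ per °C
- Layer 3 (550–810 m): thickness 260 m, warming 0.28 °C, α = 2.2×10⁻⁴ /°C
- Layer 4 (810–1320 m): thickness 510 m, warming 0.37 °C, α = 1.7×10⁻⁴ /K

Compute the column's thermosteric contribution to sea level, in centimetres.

3.2×10⁻⁴ × 180 × 1.2 = 0.06912 m
180–550 m: 0.48 × 2.1×10⁻⁴ × 370 = 0.037296 m
Layer 3: 260 × 0.28 × 2.2×10⁻⁴ = 0.016016 m
810–1320 m: 1.7×10⁻⁴ × 0.37 × 510 = 0.032079 m
Δh = 0.06912 + 0.037296 + 0.016016 + 0.032079 = 0.154511 m

15.5 cm of thermosteric rise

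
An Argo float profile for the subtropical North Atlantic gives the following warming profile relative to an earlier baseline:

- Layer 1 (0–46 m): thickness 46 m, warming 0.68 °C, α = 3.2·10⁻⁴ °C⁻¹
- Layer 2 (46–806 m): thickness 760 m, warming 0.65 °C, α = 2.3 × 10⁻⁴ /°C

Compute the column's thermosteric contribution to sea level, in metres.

0.124 m of thermosteric rise

0–46 m: 46 × 0.68 × 3.2×10⁻⁴ = 0.0100096 m
Layer 2: 0.65 × 2.3×10⁻⁴ × 760 = 0.11362 m
Δh = 0.0100096 + 0.11362 = 0.1236296 m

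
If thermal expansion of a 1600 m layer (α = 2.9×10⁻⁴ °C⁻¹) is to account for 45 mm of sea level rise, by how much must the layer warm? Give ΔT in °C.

0.097 °C

ΔT = Δh/(αH) = 0.045 / (2.9×10⁻⁴ × 1600) ≈ 0.09698 °C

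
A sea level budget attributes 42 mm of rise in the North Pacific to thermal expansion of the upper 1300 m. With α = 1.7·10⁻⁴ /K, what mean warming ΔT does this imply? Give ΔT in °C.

0.190 °C

ΔT = Δh/(αH) = 0.042 / (1.7×10⁻⁴ × 1300) ≈ 0.1900 °C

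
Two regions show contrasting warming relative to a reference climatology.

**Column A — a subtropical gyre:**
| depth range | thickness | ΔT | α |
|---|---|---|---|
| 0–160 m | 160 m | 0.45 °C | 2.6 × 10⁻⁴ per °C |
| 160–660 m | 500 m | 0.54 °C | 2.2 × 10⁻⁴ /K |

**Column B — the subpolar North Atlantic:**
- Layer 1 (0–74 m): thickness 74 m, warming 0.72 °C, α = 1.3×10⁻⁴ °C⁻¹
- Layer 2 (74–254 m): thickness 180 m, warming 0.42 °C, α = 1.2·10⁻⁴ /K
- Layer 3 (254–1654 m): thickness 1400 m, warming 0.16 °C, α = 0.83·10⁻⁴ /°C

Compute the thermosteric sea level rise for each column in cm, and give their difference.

A 2.6×10⁻⁴ × 160 × 0.45 = 0.01872 m
A Layer 2: 500 × 2.2×10⁻⁴ × 0.54 = 0.05940 m
A total: 0.07812 m
B Layer 1: 0.72 × 74 × 1.3×10⁻⁴ = 0.0069264 m
B 0.42 × 1.2×10⁻⁴ × 180 = 0.009072 m
B Layer 3: 1400 × 0.83×10⁻⁴ × 0.16 = 0.018592 m
B total: 0.0345904 m
Difference: 0.07812 − 0.0345904 = 0.0435296 m

A: 7.8 cm; B: 3.5 cm; difference 4.4 cm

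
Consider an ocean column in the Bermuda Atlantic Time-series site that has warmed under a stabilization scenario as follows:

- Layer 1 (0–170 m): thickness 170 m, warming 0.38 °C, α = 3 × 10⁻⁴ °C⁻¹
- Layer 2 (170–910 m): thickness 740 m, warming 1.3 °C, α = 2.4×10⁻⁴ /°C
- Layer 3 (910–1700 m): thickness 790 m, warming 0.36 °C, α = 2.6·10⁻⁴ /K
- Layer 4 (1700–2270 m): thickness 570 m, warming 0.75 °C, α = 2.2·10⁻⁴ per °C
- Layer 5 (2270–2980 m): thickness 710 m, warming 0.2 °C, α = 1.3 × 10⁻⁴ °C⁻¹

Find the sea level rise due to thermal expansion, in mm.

Δh = 437 mm

0.38 × 3×10⁻⁴ × 170 = 0.01938 m
740 × 1.3 × 2.4×10⁻⁴ = 0.23088 m
0.36 × 790 × 2.6×10⁻⁴ = 0.073944 m
Layer 4: 2.2×10⁻⁴ × 0.75 × 570 = 0.09405 m
2270–2980 m: 1.3×10⁻⁴ × 710 × 0.2 = 0.01846 m
Δh = 0.01938 + 0.23088 + 0.073944 + 0.09405 + 0.01846 = 0.436714 m ≈ 437 mm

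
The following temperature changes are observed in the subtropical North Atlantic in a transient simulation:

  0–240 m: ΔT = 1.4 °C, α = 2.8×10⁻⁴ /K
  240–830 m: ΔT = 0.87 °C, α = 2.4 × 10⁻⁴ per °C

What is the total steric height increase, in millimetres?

217 mm of thermosteric rise

1.4 × 2.8×10⁻⁴ × 240 = 0.09408 m
Layer 2: 2.4×10⁻⁴ × 590 × 0.87 = 0.123192 m
Δh = 0.09408 + 0.123192 = 0.217272 m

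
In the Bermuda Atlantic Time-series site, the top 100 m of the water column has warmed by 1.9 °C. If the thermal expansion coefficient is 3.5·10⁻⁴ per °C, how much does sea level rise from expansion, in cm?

Δh = αΔT·H = 3.5×10⁻⁴ × 1.9 × 100 = 0.06650 m

Δh = 6.65 cm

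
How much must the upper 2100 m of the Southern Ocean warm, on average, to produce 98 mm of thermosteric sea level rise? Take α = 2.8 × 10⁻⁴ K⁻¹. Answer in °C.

ΔT ≈ 0.17 °C

ΔT = Δh/(αH) = 0.098 / (2.8×10⁻⁴ × 2100) ≈ 0.1667 °C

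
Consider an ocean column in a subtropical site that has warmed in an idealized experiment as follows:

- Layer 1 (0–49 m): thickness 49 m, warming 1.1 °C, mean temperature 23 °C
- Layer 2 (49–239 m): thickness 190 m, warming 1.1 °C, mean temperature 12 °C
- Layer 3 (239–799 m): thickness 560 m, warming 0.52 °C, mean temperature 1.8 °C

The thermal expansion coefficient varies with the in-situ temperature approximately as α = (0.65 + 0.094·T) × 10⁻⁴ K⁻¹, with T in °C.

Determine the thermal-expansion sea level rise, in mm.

Layer 1: α = (0.65 + 0.094×23)×10⁻⁴ = 2.812×10⁻⁴ K⁻¹
Layer 2: α = (0.65 + 0.094×12)×10⁻⁴ = 1.778×10⁻⁴ K⁻¹
Layer 3: α = (0.65 + 0.094×1.8)×10⁻⁴ = 0.8192×10⁻⁴ K⁻¹
Layer 1: 49 × 1.1 × 2.812×10⁻⁴ = 0.01515668 m
Layer 2: 1.1 × 190 × 1.778×10⁻⁴ = 0.0371602 m
239–799 m: 560 × 0.8192×10⁻⁴ × 0.52 = 0.023855104 m
Δh = 0.01515668 + 0.0371602 + 0.023855104 = 0.076171984 m

Δh ≈ 76.2 mm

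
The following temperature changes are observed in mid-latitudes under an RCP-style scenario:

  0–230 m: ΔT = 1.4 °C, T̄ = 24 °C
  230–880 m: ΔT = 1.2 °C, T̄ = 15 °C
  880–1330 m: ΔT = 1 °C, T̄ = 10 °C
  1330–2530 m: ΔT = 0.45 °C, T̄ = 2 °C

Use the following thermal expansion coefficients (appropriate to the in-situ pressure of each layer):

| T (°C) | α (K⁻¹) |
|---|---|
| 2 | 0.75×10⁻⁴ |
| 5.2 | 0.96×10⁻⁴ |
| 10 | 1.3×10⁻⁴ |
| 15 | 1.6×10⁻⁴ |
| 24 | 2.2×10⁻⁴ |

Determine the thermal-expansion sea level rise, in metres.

Layer 1 at 24 °C → α = 2.2×10⁻⁴ K⁻¹
Layer 2 at 15 °C → α = 1.6×10⁻⁴ K⁻¹
Layer 3 at 10 °C → α = 1.3×10⁻⁴ K⁻¹
Layer 4 at 2 °C → α = 0.75×10⁻⁴ K⁻¹
0–230 m: 2.2×10⁻⁴ × 1.4 × 230 = 0.07084 m
650 × 1.6×10⁻⁴ × 1.2 = 0.12480 m
880–1330 m: 1 × 1.3×10⁻⁴ × 450 = 0.05850 m
1330–2530 m: 1200 × 0.75×10⁻⁴ × 0.45 = 0.04050 m
Δh = 0.07084 + 0.12480 + 0.05850 + 0.04050 = 0.29464 m

0.295 m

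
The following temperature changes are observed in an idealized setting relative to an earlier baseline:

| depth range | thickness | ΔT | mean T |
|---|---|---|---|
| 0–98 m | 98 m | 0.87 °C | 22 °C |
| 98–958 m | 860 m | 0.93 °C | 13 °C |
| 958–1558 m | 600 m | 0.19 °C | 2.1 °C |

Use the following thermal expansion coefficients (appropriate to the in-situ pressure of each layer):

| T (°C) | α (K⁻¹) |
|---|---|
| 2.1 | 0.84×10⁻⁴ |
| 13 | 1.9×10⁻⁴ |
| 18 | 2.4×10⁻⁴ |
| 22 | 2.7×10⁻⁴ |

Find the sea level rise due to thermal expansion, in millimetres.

Layer 1 at 22 °C → α = 2.7×10⁻⁴ K⁻¹
Layer 2 at 13 °C → α = 1.9×10⁻⁴ K⁻¹
Layer 3 at 2.1 °C → α = 0.84×10⁻⁴ K⁻¹
98 × 2.7×10⁻⁴ × 0.87 = 0.0230202 m
Layer 2: 0.93 × 860 × 1.9×10⁻⁴ = 0.151962 m
Layer 3: 0.84×10⁻⁴ × 600 × 0.19 = 0.009576 m
Δh = 0.0230202 + 0.151962 + 0.009576 = 0.1845582 m

Δh ≈ 180 mm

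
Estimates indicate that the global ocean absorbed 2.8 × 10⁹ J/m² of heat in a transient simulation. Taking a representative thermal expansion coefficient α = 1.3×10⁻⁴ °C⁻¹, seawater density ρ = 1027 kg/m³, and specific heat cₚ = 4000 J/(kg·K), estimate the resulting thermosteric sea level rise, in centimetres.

about 8.9 cm

Δh = αQ/(ρcₚ) = 1.3×10⁻⁴ × 2.8×10⁹ / (1027 × 4000) ≈ 0.088608 m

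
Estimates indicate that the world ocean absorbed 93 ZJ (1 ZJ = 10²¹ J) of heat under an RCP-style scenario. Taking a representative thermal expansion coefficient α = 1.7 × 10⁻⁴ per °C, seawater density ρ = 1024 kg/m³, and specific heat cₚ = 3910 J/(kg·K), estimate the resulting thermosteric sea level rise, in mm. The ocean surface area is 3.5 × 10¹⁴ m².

11 mm

Per unit area: Q = 93×10²¹ / (3.5×10¹⁴) ≈ 2.657×10⁸ J/m²
Δh = αQ/(ρcₚ) = 1.7×10⁻⁴ × 2.657×10⁸ / (1024 × 3910) ≈ 0.011281 m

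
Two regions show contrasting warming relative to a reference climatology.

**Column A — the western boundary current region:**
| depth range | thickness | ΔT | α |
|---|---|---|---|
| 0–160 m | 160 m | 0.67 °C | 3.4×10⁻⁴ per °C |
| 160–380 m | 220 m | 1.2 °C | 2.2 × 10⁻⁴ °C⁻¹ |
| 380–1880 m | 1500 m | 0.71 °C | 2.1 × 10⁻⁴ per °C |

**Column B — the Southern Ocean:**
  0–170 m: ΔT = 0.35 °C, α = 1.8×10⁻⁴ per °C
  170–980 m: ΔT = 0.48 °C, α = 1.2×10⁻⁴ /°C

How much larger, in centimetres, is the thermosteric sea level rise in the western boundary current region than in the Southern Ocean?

A 0–160 m: 160 × 0.67 × 3.4×10⁻⁴ = 0.036448 m
A 1.2 × 220 × 2.2×10⁻⁴ = 0.05808 m
A Layer 3: 0.71 × 2.1×10⁻⁴ × 1500 = 0.22365 m
A total: 0.318178 m
B 0–170 m: 1.8×10⁻⁴ × 0.35 × 170 = 0.01071 m
B 1.2×10⁻⁴ × 0.48 × 810 = 0.046656 m
B total: 0.057366 m
Difference: 0.318178 − 0.057366 = 0.260812 m

26 cm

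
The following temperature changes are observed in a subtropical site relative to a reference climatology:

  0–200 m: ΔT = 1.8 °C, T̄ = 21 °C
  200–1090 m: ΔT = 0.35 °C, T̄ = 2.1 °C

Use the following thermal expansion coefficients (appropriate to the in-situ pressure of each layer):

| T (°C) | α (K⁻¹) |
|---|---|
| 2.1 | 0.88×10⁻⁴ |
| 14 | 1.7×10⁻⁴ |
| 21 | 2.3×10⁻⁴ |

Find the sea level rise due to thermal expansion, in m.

0.110 m

Layer 1 at 21 °C → α = 2.3×10⁻⁴ K⁻¹
Layer 2 at 2.1 °C → α = 0.88×10⁻⁴ K⁻¹
Layer 1: 1.8 × 200 × 2.3×10⁻⁴ = 0.08280 m
0.35 × 890 × 0.88×10⁻⁴ = 0.027412 m
Δh = 0.08280 + 0.027412 = 0.110212 m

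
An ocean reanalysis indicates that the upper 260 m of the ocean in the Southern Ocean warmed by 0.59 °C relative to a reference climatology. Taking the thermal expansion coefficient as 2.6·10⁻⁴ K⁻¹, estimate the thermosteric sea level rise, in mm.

Δh = αΔT·H = 2.6×10⁻⁴ × 0.59 × 260 = 0.039884 m

about 40 mm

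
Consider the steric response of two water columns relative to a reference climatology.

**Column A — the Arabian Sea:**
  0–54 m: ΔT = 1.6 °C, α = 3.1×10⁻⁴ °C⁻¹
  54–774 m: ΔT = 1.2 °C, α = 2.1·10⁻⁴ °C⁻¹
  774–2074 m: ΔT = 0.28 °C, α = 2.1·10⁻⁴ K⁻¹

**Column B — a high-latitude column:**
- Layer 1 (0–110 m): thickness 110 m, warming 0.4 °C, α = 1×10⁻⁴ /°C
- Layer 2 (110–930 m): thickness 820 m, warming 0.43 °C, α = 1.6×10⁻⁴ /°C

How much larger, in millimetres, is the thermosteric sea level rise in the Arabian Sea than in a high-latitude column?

Δh_A − Δh_B ≈ 224 mm

A 0–54 m: 3.1×10⁻⁴ × 54 × 1.6 = 0.026784 m
A Layer 2: 720 × 2.1×10⁻⁴ × 1.2 = 0.18144 m
A 0.28 × 1300 × 2.1×10⁻⁴ = 0.07644 m
A total: 0.284664 m
B 1×10⁻⁴ × 0.4 × 110 = 0.00440 m
B 820 × 1.6×10⁻⁴ × 0.43 = 0.056416 m
B total: 0.060816 m
Difference: 0.284664 − 0.060816 = 0.223848 m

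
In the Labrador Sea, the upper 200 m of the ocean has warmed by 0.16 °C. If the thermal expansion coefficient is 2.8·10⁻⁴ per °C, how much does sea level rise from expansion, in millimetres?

about 9.0 mm

Δh = αΔT·H = 2.8×10⁻⁴ × 0.16 × 200 = 0.00896 m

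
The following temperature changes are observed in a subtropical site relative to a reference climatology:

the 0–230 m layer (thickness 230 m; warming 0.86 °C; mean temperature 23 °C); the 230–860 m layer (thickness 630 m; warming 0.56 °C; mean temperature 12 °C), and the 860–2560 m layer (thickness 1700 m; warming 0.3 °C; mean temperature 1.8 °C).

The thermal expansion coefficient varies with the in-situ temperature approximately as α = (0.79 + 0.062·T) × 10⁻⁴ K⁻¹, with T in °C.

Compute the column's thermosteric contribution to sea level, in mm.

Δh ≈ 144 mm

Layer 1: α = (0.79 + 0.062×23)×10⁻⁴ = 2.216×10⁻⁴ K⁻¹
Layer 2: α = (0.79 + 0.062×12)×10⁻⁴ = 1.534×10⁻⁴ K⁻¹
Layer 3: α = (0.79 + 0.062×1.8)×10⁻⁴ = 0.9016×10⁻⁴ K⁻¹
Layer 1: 2.216×10⁻⁴ × 230 × 0.86 = 0.04383248 m
230–860 m: 0.56 × 630 × 1.534×10⁻⁴ = 0.05411952 m
0.9016×10⁻⁴ × 1700 × 0.3 = 0.0459816 m
Δh = 0.04383248 + 0.05411952 + 0.0459816 = 0.1439336 m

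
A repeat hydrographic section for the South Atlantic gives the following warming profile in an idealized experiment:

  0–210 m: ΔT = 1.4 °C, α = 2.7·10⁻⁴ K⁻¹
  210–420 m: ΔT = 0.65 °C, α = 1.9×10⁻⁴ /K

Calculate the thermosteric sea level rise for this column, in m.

0–210 m: 2.7×10⁻⁴ × 1.4 × 210 = 0.07938 m
Layer 2: 0.65 × 210 × 1.9×10⁻⁴ = 0.025935 m
Δh = 0.07938 + 0.025935 = 0.105315 m ≈ 0.105 m

Δh ≈ 0.105 m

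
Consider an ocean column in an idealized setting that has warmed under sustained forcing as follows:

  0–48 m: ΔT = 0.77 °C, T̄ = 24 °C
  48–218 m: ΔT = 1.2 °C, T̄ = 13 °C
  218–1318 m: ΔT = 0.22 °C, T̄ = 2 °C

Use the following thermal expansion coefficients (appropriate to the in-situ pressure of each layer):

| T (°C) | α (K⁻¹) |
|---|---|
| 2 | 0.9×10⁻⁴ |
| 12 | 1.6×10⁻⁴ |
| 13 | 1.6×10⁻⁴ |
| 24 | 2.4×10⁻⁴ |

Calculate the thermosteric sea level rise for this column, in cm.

Δh = 6.33 cm

Layer 1 at 24 °C → α = 2.4×10⁻⁴ K⁻¹
Layer 2 at 13 °C → α = 1.6×10⁻⁴ K⁻¹
Layer 3 at 2 °C → α = 0.9×10⁻⁴ K⁻¹
0–48 m: 2.4×10⁻⁴ × 48 × 0.77 = 0.0088704 m
170 × 1.2 × 1.6×10⁻⁴ = 0.03264 m
218–1318 m: 0.9×10⁻⁴ × 1100 × 0.22 = 0.02178 m
Δh = 0.0088704 + 0.03264 + 0.02178 = 0.0632904 m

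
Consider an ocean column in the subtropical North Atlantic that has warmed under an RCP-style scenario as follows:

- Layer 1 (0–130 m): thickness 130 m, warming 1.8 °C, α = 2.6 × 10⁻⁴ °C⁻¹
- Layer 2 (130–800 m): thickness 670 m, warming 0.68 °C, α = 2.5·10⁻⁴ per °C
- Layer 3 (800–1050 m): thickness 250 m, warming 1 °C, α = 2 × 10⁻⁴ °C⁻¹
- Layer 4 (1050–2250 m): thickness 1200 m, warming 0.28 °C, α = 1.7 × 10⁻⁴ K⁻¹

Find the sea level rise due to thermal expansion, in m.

0–130 m: 2.6×10⁻⁴ × 1.8 × 130 = 0.06084 m
670 × 2.5×10⁻⁴ × 0.68 = 0.11390 m
Layer 3: 250 × 1 × 2×10⁻⁴ = 0.05000 m
Layer 4: 1200 × 1.7×10⁻⁴ × 0.28 = 0.05712 m
Δh = 0.06084 + 0.11390 + 0.05000 + 0.05712 = 0.28186 m

0.28 m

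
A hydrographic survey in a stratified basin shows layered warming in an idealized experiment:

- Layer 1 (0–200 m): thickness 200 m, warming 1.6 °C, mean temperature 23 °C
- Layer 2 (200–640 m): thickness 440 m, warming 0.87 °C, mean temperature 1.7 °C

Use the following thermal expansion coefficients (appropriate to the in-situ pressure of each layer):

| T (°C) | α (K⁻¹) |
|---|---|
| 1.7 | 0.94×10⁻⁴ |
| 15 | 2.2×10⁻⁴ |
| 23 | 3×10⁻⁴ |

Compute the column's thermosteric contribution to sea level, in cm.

Layer 1 at 23 °C → α = 3×10⁻⁴ K⁻¹
Layer 2 at 1.7 °C → α = 0.94×10⁻⁴ K⁻¹
Layer 1: 200 × 3×10⁻⁴ × 1.6 = 0.09600 m
440 × 0.87 × 0.94×10⁻⁴ = 0.0359832 m
Δh = 0.09600 + 0.0359832 = 0.1319832 m ≈ 13.2 cm

about 13.2 cm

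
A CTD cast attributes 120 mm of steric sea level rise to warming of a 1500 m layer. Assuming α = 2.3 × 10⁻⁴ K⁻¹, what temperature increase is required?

ΔT ≈ 0.35 °C

ΔT = Δh/(αH) = 0.12 / (2.3×10⁻⁴ × 1500) ≈ 0.3478 °C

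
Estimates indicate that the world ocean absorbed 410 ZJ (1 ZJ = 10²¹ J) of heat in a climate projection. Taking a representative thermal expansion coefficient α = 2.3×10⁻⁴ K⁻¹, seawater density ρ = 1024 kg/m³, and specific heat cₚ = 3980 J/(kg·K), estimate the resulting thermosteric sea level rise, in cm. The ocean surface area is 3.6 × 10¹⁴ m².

Per unit area: Q = 410×10²¹ / (3.6×10¹⁴) ≈ 1.139×10⁹ J/m²
Δh = αQ/(ρcₚ) = 2.3×10⁻⁴ × 1.139×10⁹ / (1024 × 3980) ≈ 0.064279 m

about 6.43 cm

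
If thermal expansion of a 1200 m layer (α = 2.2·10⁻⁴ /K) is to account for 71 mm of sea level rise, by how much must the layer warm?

ΔT = Δh/(αH) = 0.071 / (2.2×10⁻⁴ × 1200) ≈ 0.2689 K

ΔT ≈ 0.269 K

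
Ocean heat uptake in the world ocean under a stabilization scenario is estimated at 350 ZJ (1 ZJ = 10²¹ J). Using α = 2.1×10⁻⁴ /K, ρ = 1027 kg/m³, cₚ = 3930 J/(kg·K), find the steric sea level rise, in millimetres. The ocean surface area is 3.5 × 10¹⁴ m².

52.0 mm of thermosteric rise

Per unit area: Q = 350×10²¹ / (3.5×10¹⁴) = 1×10⁹ J/m²
Δh = αQ/(ρcₚ) = 2.1×10⁻⁴ × 1×10⁹ / (1027 × 3930) ≈ 0.05203 m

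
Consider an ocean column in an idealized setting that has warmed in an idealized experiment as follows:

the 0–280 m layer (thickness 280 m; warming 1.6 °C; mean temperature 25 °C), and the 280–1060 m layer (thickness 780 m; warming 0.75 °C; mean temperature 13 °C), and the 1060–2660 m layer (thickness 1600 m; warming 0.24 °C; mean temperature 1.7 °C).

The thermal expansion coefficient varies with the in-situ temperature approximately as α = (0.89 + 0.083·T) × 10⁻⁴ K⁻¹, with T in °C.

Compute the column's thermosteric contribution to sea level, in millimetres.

Layer 1: α = (0.89 + 0.083×25)×10⁻⁴ = 2.965×10⁻⁴ K⁻¹
Layer 2: α = (0.89 + 0.083×13)×10⁻⁴ = 1.969×10⁻⁴ K⁻¹
Layer 3: α = (0.89 + 0.083×1.7)×10⁻⁴ = 1.0311×10⁻⁴ K⁻¹
Layer 1: 2.965×10⁻⁴ × 280 × 1.6 = 0.132832 m
0.75 × 1.969×10⁻⁴ × 780 = 0.1151865 m
Layer 3: 1600 × 0.24 × 1.0311×10⁻⁴ = 0.03959424 m
Δh = 0.132832 + 0.1151865 + 0.03959424 = 0.28761274 m

about 288 mm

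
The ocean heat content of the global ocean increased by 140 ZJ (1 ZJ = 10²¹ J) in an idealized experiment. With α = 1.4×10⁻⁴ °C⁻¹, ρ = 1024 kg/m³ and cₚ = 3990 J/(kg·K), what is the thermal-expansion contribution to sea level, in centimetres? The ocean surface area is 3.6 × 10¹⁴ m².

Per unit area: Q = 140×10²¹ / (3.6×10¹⁴) ≈ 3.889×10⁸ J/m²
Δh = αQ/(ρcₚ) = 1.4×10⁻⁴ × 3.889×10⁸ / (1024 × 3990) ≈ 0.013326 m

1.3 cm of thermosteric rise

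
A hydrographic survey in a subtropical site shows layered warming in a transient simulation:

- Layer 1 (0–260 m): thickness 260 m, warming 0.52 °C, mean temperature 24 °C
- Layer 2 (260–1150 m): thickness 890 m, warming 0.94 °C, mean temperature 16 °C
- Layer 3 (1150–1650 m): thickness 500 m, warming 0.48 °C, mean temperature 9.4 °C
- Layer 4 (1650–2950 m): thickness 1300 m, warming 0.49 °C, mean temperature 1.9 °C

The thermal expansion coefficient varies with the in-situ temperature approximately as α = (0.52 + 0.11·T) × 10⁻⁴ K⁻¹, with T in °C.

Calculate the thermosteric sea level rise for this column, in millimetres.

Layer 1: α = (0.52 + 0.11×24)×10⁻⁴ = 3.16×10⁻⁴ K⁻¹
Layer 2: α = (0.52 + 0.11×16)×10⁻⁴ = 2.28×10⁻⁴ K⁻¹
Layer 3: α = (0.52 + 0.11×9.4)×10⁻⁴ = 1.554×10⁻⁴ K⁻¹
Layer 4: α = (0.52 + 0.11×1.9)×10⁻⁴ = 0.729×10⁻⁴ K⁻¹
3.16×10⁻⁴ × 0.52 × 260 = 0.0427232 m
260–1150 m: 2.28×10⁻⁴ × 0.94 × 890 = 0.1907448 m
1150–1650 m: 500 × 0.48 × 1.554×10⁻⁴ = 0.037296 m
0.49 × 0.729×10⁻⁴ × 1300 = 0.0464373 m
Δh = 0.0427232 + 0.1907448 + 0.037296 + 0.0464373 = 0.3172013 m

about 320 mm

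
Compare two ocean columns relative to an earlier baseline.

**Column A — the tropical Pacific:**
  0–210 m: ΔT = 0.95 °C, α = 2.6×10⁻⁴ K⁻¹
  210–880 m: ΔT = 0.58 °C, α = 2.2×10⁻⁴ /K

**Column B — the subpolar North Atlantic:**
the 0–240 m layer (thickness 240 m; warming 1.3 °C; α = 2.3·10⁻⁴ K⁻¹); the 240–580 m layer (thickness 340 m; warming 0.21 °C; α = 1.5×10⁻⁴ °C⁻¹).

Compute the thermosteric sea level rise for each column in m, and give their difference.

Δh_A ≈ 0.137 m, Δh_B ≈ 0.0825 m; difference ≈ 0.0549 m

A 2.6×10⁻⁴ × 0.95 × 210 = 0.05187 m
A 0.58 × 670 × 2.2×10⁻⁴ = 0.085492 m
A total: 0.137362 m
B 2.3×10⁻⁴ × 240 × 1.3 = 0.07176 m
B 340 × 0.21 × 1.5×10⁻⁴ = 0.01071 m
B total: 0.08247 m
Difference: 0.137362 − 0.08247 = 0.054892 m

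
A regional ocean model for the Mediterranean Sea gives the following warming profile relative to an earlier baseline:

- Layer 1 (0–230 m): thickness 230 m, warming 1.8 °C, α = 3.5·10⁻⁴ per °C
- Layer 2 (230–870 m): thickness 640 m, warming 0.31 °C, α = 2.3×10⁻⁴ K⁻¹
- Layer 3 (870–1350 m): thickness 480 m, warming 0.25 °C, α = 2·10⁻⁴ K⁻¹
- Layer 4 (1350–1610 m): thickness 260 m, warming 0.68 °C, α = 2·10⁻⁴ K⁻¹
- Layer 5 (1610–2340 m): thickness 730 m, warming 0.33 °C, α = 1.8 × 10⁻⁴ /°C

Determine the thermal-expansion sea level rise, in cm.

1.8 × 3.5×10⁻⁴ × 230 = 0.14490 m
230–870 m: 2.3×10⁻⁴ × 0.31 × 640 = 0.045632 m
0.25 × 2×10⁻⁴ × 480 = 0.02400 m
1350–1610 m: 260 × 0.68 × 2×10⁻⁴ = 0.03536 m
Layer 5: 1.8×10⁻⁴ × 0.33 × 730 = 0.043362 m
Δh = 0.14490 + 0.045632 + 0.02400 + 0.03536 + 0.043362 = 0.293254 m

Δh ≈ 29.3 cm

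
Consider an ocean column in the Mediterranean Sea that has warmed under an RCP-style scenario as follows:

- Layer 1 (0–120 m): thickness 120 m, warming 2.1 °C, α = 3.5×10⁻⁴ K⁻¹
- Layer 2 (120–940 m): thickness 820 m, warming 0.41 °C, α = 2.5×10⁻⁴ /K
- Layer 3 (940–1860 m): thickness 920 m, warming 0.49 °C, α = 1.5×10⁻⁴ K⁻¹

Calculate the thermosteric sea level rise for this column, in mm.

2.1 × 120 × 3.5×10⁻⁴ = 0.08820 m
820 × 2.5×10⁻⁴ × 0.41 = 0.08405 m
1.5×10⁻⁴ × 920 × 0.49 = 0.06762 m
Δh = 0.08820 + 0.08405 + 0.06762 = 0.23987 m

Δh = 240 mm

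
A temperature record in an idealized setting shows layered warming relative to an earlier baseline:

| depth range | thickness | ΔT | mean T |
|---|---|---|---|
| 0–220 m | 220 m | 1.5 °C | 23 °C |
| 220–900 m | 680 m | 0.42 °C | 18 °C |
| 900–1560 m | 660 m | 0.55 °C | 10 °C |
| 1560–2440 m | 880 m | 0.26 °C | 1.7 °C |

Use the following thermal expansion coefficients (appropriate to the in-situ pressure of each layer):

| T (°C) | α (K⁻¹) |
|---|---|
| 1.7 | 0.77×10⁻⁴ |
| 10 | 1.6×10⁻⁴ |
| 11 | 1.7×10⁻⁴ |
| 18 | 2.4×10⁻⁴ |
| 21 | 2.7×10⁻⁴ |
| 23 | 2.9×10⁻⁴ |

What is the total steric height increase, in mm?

Layer 1 at 23 °C → α = 2.9×10⁻⁴ K⁻¹
Layer 2 at 18 °C → α = 2.4×10⁻⁴ K⁻¹
Layer 3 at 10 °C → α = 1.6×10⁻⁴ K⁻¹
Layer 4 at 1.7 °C → α = 0.77×10⁻⁴ K⁻¹
0–220 m: 1.5 × 2.9×10⁻⁴ × 220 = 0.09570 m
220–900 m: 2.4×10⁻⁴ × 0.42 × 680 = 0.068544 m
900–1560 m: 1.6×10⁻⁴ × 0.55 × 660 = 0.05808 m
Layer 4: 0.77×10⁻⁴ × 880 × 0.26 = 0.0176176 m
Δh = 0.09570 + 0.068544 + 0.05808 + 0.0176176 = 0.2399416 m ≈ 240 mm

about 240 mm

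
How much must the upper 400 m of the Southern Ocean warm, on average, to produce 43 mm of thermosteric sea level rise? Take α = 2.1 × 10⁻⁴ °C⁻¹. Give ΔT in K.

ΔT = Δh/(αH) = 0.043 / (2.1×10⁻⁴ × 400) ≈ 0.5119 K

about 0.512 K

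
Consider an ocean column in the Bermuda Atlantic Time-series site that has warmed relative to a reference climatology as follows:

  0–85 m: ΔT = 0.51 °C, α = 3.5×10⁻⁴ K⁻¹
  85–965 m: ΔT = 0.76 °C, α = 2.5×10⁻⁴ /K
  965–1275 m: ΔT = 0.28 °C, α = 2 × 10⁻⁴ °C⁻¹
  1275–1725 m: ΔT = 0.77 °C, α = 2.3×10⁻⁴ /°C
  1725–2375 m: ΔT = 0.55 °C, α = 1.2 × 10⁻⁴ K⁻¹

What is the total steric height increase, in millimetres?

3.5×10⁻⁴ × 85 × 0.51 = 0.0151725 m
0.76 × 2.5×10⁻⁴ × 880 = 0.16720 m
965–1275 m: 2×10⁻⁴ × 0.28 × 310 = 0.01736 m
Layer 4: 2.3×10⁻⁴ × 450 × 0.77 = 0.079695 m
1725–2375 m: 650 × 0.55 × 1.2×10⁻⁴ = 0.04290 m
Δh = 0.0151725 + 0.16720 + 0.01736 + 0.079695 + 0.04290 = 0.3223275 m

320 mm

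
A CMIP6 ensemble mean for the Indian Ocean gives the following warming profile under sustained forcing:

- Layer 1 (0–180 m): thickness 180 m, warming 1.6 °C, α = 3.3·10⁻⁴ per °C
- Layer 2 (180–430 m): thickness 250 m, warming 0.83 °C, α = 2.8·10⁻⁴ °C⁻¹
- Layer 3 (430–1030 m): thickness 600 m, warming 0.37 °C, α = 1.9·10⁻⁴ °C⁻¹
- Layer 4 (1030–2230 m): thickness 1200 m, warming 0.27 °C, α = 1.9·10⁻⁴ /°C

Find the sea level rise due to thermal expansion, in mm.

260 mm

0–180 m: 1.6 × 180 × 3.3×10⁻⁴ = 0.09504 m
Layer 2: 250 × 0.83 × 2.8×10⁻⁴ = 0.05810 m
430–1030 m: 0.37 × 1.9×10⁻⁴ × 600 = 0.04218 m
1030–2230 m: 1200 × 0.27 × 1.9×10⁻⁴ = 0.06156 m
Δh = 0.09504 + 0.05810 + 0.04218 + 0.06156 = 0.25688 m ≈ 260 mm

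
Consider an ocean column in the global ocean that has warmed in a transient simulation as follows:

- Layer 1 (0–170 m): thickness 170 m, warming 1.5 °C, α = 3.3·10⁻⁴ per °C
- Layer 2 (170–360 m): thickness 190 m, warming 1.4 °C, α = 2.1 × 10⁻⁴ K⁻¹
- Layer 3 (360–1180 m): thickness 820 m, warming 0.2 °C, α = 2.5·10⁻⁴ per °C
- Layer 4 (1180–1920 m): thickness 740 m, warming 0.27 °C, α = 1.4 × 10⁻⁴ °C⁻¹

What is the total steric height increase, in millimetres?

0–170 m: 1.5 × 3.3×10⁻⁴ × 170 = 0.08415 m
Layer 2: 190 × 1.4 × 2.1×10⁻⁴ = 0.05586 m
Layer 3: 2.5×10⁻⁴ × 0.2 × 820 = 0.04100 m
1180–1920 m: 0.27 × 740 × 1.4×10⁻⁴ = 0.027972 m
Δh = 0.08415 + 0.05586 + 0.04100 + 0.027972 = 0.208982 m

209 mm of thermosteric rise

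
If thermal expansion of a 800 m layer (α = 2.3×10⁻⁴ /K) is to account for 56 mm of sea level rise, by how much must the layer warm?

ΔT = Δh/(αH) = 0.056 / (2.3×10⁻⁴ × 800) ≈ 0.3043 °C

about 0.304 °C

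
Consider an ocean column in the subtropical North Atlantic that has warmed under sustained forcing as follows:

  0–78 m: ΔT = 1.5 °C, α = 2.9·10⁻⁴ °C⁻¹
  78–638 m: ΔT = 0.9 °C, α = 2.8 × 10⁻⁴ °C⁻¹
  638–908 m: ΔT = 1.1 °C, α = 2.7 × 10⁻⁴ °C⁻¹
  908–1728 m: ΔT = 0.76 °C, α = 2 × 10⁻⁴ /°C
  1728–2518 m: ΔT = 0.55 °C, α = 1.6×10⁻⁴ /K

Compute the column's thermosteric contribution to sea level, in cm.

Layer 1: 2.9×10⁻⁴ × 1.5 × 78 = 0.03393 m
0.9 × 560 × 2.8×10⁻⁴ = 0.14112 m
270 × 2.7×10⁻⁴ × 1.1 = 0.08019 m
908–1728 m: 2×10⁻⁴ × 0.76 × 820 = 0.12464 m
790 × 1.6×10⁻⁴ × 0.55 = 0.06952 m
Δh = 0.03393 + 0.14112 + 0.08019 + 0.12464 + 0.06952 = 0.44940 m

Δh = 44.9 cm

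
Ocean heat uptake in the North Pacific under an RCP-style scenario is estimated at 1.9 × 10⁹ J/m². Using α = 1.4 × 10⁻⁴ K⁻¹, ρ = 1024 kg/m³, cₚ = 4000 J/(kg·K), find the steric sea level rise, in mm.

64.9 mm of thermosteric rise

Δh = αQ/(ρcₚ) = 1.4×10⁻⁴ × 1.9×10⁹ / (1024 × 4000) ≈ 0.064941 m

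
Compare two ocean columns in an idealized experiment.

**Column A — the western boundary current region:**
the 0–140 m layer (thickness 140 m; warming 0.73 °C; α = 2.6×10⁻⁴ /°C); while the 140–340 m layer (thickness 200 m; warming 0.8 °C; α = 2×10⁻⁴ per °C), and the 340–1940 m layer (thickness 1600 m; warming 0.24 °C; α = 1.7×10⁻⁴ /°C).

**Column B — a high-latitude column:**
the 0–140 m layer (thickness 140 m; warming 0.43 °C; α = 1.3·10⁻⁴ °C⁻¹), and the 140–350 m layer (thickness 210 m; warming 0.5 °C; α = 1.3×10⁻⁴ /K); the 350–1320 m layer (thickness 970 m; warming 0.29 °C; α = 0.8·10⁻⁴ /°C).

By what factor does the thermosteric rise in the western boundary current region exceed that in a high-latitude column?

A 140 × 2.6×10⁻⁴ × 0.73 = 0.026572 m
A 2×10⁻⁴ × 0.8 × 200 = 0.03200 m
A Layer 3: 1600 × 0.24 × 1.7×10⁻⁴ = 0.06528 m
A total: 0.123852 m
B Layer 1: 1.3×10⁻⁴ × 140 × 0.43 = 0.007826 m
B 140–350 m: 0.5 × 1.3×10⁻⁴ × 210 = 0.01365 m
B 970 × 0.29 × 0.8×10⁻⁴ = 0.022504 m
B total: 0.04398 m
Ratio: 0.123852 / 0.04398 ≈ 2.816

≈ 2.82×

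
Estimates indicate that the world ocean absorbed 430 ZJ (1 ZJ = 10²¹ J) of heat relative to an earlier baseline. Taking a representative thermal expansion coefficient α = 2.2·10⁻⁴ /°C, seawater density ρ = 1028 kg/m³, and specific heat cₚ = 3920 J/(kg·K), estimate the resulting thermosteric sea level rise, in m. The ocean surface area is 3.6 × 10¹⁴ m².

about 0.065 m

Per unit area: Q = 430×10²¹ / (3.6×10¹⁴) ≈ 1.194×10⁹ J/m²
Δh = αQ/(ρcₚ) = 2.2×10⁻⁴ × 1.194×10⁹ / (1028 × 3920) ≈ 0.065185 m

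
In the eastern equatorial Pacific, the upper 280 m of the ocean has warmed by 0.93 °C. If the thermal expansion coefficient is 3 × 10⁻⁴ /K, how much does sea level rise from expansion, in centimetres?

Δh = αΔT·H = 3×10⁻⁴ × 0.93 × 280 = 0.07812 m

Δh = 7.8 cm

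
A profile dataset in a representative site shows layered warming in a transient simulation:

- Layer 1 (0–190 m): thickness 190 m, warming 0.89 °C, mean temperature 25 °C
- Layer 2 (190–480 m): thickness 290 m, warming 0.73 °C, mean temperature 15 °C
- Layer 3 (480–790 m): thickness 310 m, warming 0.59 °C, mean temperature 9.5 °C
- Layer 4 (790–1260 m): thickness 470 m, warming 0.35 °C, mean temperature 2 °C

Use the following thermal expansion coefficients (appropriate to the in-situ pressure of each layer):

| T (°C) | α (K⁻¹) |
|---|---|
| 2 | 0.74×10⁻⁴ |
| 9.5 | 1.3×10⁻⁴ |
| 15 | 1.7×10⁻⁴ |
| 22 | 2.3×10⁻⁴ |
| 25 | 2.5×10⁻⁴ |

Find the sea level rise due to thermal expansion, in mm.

Layer 1 at 25 °C → α = 2.5×10⁻⁴ K⁻¹
Layer 2 at 15 °C → α = 1.7×10⁻⁴ K⁻¹
Layer 3 at 9.5 °C → α = 1.3×10⁻⁴ K⁻¹
Layer 4 at 2 °C → α = 0.74×10⁻⁴ K⁻¹
0–190 m: 0.89 × 190 × 2.5×10⁻⁴ = 0.042275 m
190–480 m: 1.7×10⁻⁴ × 290 × 0.73 = 0.035989 m
480–790 m: 1.3×10⁻⁴ × 0.59 × 310 = 0.023777 m
0.74×10⁻⁴ × 470 × 0.35 = 0.012173 m
Δh = 0.042275 + 0.035989 + 0.023777 + 0.012173 = 0.114214 m

114 mm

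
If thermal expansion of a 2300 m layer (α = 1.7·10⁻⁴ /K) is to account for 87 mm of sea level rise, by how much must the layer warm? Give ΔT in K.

ΔT = Δh/(αH) = 0.087 / (1.7×10⁻⁴ × 2300) ≈ 0.2225 K

ΔT ≈ 0.223 K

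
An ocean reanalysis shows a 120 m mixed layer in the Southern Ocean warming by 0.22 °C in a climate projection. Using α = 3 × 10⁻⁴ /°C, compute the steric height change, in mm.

7.9 mm

Δh = αΔT·H = 3×10⁻⁴ × 0.22 × 120 = 0.00792 m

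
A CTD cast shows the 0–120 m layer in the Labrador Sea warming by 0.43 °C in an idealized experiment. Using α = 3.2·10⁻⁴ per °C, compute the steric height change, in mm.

17 mm of thermosteric rise

Δh = αΔT·H = 3.2×10⁻⁴ × 0.43 × 120 = 0.016512 m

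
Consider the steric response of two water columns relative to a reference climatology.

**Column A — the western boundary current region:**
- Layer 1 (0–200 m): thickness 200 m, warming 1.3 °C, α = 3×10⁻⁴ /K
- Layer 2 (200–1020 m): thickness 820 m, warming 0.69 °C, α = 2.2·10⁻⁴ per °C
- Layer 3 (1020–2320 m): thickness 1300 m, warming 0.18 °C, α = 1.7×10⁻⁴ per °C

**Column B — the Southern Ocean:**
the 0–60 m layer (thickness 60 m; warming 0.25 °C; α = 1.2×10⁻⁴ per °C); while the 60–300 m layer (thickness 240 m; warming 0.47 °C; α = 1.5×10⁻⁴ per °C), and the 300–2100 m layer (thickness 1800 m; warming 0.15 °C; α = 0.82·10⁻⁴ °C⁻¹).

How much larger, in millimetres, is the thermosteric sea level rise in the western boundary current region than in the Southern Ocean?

200 mm larger

A 200 × 1.3 × 3×10⁻⁴ = 0.07800 m
A 200–1020 m: 2.2×10⁻⁴ × 820 × 0.69 = 0.124476 m
A 0.18 × 1300 × 1.7×10⁻⁴ = 0.03978 m
A total: 0.242256 m
B 0–60 m: 0.25 × 1.2×10⁻⁴ × 60 = 0.00180 m
B Layer 2: 240 × 1.5×10⁻⁴ × 0.47 = 0.01692 m
B Layer 3: 0.15 × 1800 × 0.82×10⁻⁴ = 0.02214 m
B total: 0.04086 m
Difference: 0.242256 − 0.04086 = 0.201396 m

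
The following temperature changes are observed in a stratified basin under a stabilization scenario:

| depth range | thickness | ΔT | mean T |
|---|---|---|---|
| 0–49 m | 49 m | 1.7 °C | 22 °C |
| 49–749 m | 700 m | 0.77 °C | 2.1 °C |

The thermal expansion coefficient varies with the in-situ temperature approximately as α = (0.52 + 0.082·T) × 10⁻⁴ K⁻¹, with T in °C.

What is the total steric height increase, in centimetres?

5.67 cm

Layer 1: α = (0.52 + 0.082×22)×10⁻⁴ = 2.324×10⁻⁴ K⁻¹
Layer 2: α = (0.52 + 0.082×2.1)×10⁻⁴ = 0.6922×10⁻⁴ K⁻¹
1.7 × 2.324×10⁻⁴ × 49 = 0.01935892 m
0.77 × 700 × 0.6922×10⁻⁴ = 0.03730958 m
Δh = 0.01935892 + 0.03730958 = 0.0566685 m ≈ 5.67 cm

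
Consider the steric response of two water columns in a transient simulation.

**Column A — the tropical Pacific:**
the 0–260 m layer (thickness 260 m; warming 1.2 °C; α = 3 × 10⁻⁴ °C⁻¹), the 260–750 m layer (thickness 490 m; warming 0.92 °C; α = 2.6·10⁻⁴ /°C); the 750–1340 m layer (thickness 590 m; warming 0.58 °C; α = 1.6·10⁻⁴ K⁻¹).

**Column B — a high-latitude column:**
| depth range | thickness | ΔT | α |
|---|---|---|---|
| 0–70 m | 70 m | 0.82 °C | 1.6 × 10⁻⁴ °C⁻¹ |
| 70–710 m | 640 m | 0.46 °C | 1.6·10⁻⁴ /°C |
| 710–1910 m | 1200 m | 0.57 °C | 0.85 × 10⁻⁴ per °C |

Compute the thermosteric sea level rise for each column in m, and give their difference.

A: 0.27 m; B: 0.11 m; difference 0.15 m

A Layer 1: 3×10⁻⁴ × 1.2 × 260 = 0.09360 m
A Layer 2: 2.6×10⁻⁴ × 490 × 0.92 = 0.117208 m
A 750–1340 m: 0.58 × 1.6×10⁻⁴ × 590 = 0.054752 m
A total: 0.26556 m
B 0–70 m: 1.6×10⁻⁴ × 0.82 × 70 = 0.009184 m
B 70–710 m: 0.46 × 1.6×10⁻⁴ × 640 = 0.047104 m
B 710–1910 m: 1200 × 0.85×10⁻⁴ × 0.57 = 0.05814 m
B total: 0.114428 m
Difference: 0.26556 − 0.114428 = 0.151132 m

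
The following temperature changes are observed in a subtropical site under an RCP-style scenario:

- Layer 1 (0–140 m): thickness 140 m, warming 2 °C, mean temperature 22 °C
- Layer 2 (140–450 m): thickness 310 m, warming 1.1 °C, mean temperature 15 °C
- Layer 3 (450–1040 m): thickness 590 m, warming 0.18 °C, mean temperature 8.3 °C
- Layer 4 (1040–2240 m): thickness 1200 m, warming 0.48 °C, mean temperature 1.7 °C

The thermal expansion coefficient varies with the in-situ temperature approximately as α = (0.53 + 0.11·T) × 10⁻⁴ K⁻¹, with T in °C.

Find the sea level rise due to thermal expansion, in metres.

0.214 m of thermosteric rise

Layer 1: α = (0.53 + 0.11×22)×10⁻⁴ = 2.95×10⁻⁴ K⁻¹
Layer 2: α = (0.53 + 0.11×15)×10⁻⁴ = 2.18×10⁻⁴ K⁻¹
Layer 3: α = (0.53 + 0.11×8.3)×10⁻⁴ = 1.443×10⁻⁴ K⁻¹
Layer 4: α = (0.53 + 0.11×1.7)×10⁻⁴ = 0.717×10⁻⁴ K⁻¹
2.95×10⁻⁴ × 2 × 140 = 0.08260 m
Layer 2: 1.1 × 2.18×10⁻⁴ × 310 = 0.074338 m
Layer 3: 1.443×10⁻⁴ × 590 × 0.18 = 0.01532466 m
Layer 4: 0.48 × 1200 × 0.717×10⁻⁴ = 0.0412992 m
Δh = 0.08260 + 0.074338 + 0.01532466 + 0.0412992 = 0.21356186 m ≈ 0.214 m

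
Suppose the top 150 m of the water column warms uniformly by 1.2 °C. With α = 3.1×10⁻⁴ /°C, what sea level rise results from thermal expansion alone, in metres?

Δh = αΔT·H = 3.1×10⁻⁴ × 1.2 × 150 = 0.05580 m

0.056 m of thermosteric rise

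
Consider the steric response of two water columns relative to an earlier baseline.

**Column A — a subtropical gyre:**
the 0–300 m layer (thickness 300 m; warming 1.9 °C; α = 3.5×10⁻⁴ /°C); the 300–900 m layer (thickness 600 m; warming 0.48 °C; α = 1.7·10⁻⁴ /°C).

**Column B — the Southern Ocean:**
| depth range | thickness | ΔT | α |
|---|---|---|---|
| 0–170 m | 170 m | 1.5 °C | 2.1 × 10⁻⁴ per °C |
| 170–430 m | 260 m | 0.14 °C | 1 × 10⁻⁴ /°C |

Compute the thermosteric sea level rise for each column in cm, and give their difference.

Δh_A ≈ 25 cm, Δh_B ≈ 5.7 cm; difference ≈ 19 cm

A 300 × 3.5×10⁻⁴ × 1.9 = 0.19950 m
A 300–900 m: 0.48 × 600 × 1.7×10⁻⁴ = 0.04896 m
A total: 0.24846 m
B 0–170 m: 1.5 × 170 × 2.1×10⁻⁴ = 0.05355 m
B Layer 2: 260 × 0.14 × 1×10⁻⁴ = 0.00364 m
B total: 0.05719 m
Difference: 0.24846 − 0.05719 = 0.19127 m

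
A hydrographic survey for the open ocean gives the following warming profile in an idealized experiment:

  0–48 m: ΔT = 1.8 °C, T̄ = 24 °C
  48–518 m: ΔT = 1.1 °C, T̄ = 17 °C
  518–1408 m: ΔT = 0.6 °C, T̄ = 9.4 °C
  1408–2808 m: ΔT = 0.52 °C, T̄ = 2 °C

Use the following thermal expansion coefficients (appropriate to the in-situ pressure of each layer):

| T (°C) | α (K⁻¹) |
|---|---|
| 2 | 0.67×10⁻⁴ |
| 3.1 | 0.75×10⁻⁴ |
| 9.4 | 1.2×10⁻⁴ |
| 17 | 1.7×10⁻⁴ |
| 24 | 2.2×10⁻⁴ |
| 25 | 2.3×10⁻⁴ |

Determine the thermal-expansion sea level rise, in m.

Layer 1 at 24 °C → α = 2.2×10⁻⁴ K⁻¹
Layer 2 at 17 °C → α = 1.7×10⁻⁴ K⁻¹
Layer 3 at 9.4 °C → α = 1.2×10⁻⁴ K⁻¹
Layer 4 at 2 °C → α = 0.67×10⁻⁴ K⁻¹
Layer 1: 2.2×10⁻⁴ × 1.8 × 48 = 0.019008 m
1.7×10⁻⁴ × 470 × 1.1 = 0.08789 m
518–1408 m: 1.2×10⁻⁴ × 0.6 × 890 = 0.06408 m
1408–2808 m: 0.52 × 1400 × 0.67×10⁻⁴ = 0.048776 m
Δh = 0.019008 + 0.08789 + 0.06408 + 0.048776 = 0.219754 m

0.220 m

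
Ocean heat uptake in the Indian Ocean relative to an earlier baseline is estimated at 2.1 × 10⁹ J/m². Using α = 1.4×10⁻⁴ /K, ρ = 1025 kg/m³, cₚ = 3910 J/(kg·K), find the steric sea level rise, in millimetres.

73.4 mm of thermosteric rise

Δh = αQ/(ρcₚ) = 1.4×10⁻⁴ × 2.1×10⁹ / (1025 × 3910) ≈ 0.073358 m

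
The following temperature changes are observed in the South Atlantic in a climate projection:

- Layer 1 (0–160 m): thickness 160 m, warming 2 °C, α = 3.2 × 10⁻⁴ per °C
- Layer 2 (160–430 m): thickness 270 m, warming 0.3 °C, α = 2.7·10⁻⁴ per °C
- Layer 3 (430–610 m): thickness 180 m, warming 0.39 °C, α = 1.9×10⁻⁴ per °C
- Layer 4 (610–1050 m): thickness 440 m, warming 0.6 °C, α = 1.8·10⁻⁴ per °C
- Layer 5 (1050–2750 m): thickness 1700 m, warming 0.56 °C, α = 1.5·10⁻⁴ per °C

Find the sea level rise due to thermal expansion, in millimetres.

Layer 1: 3.2×10⁻⁴ × 2 × 160 = 0.10240 m
Layer 2: 2.7×10⁻⁴ × 0.3 × 270 = 0.02187 m
430–610 m: 0.39 × 180 × 1.9×10⁻⁴ = 0.013338 m
Layer 4: 440 × 1.8×10⁻⁴ × 0.6 = 0.04752 m
1700 × 1.5×10⁻⁴ × 0.56 = 0.14280 m
Δh = 0.10240 + 0.02187 + 0.013338 + 0.04752 + 0.14280 = 0.327928 m

Δh ≈ 330 mm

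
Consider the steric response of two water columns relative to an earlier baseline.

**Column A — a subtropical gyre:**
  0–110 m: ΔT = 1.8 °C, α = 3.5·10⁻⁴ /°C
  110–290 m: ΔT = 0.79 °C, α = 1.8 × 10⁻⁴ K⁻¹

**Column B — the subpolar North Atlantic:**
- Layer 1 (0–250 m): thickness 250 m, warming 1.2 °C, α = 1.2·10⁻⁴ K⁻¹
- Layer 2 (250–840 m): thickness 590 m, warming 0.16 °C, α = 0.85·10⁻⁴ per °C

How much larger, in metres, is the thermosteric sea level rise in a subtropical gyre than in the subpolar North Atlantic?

A 110 × 3.5×10⁻⁴ × 1.8 = 0.06930 m
A 110–290 m: 0.79 × 1.8×10⁻⁴ × 180 = 0.025596 m
A total: 0.094896 m
B Layer 1: 1.2×10⁻⁴ × 1.2 × 250 = 0.03600 m
B 590 × 0.16 × 0.85×10⁻⁴ = 0.008024 m
B total: 0.044024 m
Difference: 0.094896 − 0.044024 = 0.050872 m

0.051 m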